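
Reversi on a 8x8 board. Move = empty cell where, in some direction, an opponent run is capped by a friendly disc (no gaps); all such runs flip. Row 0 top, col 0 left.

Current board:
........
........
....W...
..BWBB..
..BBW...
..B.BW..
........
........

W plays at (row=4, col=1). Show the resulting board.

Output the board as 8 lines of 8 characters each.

Place W at (4,1); scan 8 dirs for brackets.
Dir NW: first cell '.' (not opp) -> no flip
Dir N: first cell '.' (not opp) -> no flip
Dir NE: opp run (3,2), next='.' -> no flip
Dir W: first cell '.' (not opp) -> no flip
Dir E: opp run (4,2) (4,3) capped by W -> flip
Dir SW: first cell '.' (not opp) -> no flip
Dir S: first cell '.' (not opp) -> no flip
Dir SE: opp run (5,2), next='.' -> no flip
All flips: (4,2) (4,3)

Answer: ........
........
....W...
..BWBB..
.WWWW...
..B.BW..
........
........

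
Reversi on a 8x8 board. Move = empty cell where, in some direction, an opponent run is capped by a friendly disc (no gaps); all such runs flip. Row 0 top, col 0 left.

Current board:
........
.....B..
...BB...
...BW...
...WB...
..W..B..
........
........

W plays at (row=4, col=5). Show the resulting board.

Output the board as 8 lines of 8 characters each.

Place W at (4,5); scan 8 dirs for brackets.
Dir NW: first cell 'W' (not opp) -> no flip
Dir N: first cell '.' (not opp) -> no flip
Dir NE: first cell '.' (not opp) -> no flip
Dir W: opp run (4,4) capped by W -> flip
Dir E: first cell '.' (not opp) -> no flip
Dir SW: first cell '.' (not opp) -> no flip
Dir S: opp run (5,5), next='.' -> no flip
Dir SE: first cell '.' (not opp) -> no flip
All flips: (4,4)

Answer: ........
.....B..
...BB...
...BW...
...WWW..
..W..B..
........
........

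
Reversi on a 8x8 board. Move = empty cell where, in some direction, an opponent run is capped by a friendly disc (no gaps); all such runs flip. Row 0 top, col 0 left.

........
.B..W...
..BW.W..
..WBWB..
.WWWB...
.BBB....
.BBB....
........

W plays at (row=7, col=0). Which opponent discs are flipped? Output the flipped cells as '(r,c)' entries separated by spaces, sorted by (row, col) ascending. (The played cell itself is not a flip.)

Answer: (5,2) (6,1)

Derivation:
Dir NW: edge -> no flip
Dir N: first cell '.' (not opp) -> no flip
Dir NE: opp run (6,1) (5,2) capped by W -> flip
Dir W: edge -> no flip
Dir E: first cell '.' (not opp) -> no flip
Dir SW: edge -> no flip
Dir S: edge -> no flip
Dir SE: edge -> no flip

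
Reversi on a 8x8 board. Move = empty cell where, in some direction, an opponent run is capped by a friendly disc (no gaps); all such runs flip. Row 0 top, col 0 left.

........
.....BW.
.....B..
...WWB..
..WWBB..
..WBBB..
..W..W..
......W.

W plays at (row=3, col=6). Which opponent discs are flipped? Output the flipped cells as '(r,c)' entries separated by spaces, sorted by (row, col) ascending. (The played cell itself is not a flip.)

Dir NW: opp run (2,5), next='.' -> no flip
Dir N: first cell '.' (not opp) -> no flip
Dir NE: first cell '.' (not opp) -> no flip
Dir W: opp run (3,5) capped by W -> flip
Dir E: first cell '.' (not opp) -> no flip
Dir SW: opp run (4,5) (5,4), next='.' -> no flip
Dir S: first cell '.' (not opp) -> no flip
Dir SE: first cell '.' (not opp) -> no flip

Answer: (3,5)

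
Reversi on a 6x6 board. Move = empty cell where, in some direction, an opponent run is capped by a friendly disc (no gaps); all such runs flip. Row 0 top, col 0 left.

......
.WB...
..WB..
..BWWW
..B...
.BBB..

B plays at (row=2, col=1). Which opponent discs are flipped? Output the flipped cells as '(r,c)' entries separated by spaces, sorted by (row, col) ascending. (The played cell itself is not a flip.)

Answer: (2,2)

Derivation:
Dir NW: first cell '.' (not opp) -> no flip
Dir N: opp run (1,1), next='.' -> no flip
Dir NE: first cell 'B' (not opp) -> no flip
Dir W: first cell '.' (not opp) -> no flip
Dir E: opp run (2,2) capped by B -> flip
Dir SW: first cell '.' (not opp) -> no flip
Dir S: first cell '.' (not opp) -> no flip
Dir SE: first cell 'B' (not opp) -> no flip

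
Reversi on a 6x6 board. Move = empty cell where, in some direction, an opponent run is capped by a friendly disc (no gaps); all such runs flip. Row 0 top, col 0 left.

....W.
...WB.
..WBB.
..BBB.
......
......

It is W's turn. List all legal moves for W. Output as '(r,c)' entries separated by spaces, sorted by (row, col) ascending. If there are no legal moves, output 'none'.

Answer: (1,5) (2,5) (3,5) (4,2) (4,3) (4,4)

Derivation:
(0,3): no bracket -> illegal
(0,5): no bracket -> illegal
(1,2): no bracket -> illegal
(1,5): flips 1 -> legal
(2,1): no bracket -> illegal
(2,5): flips 2 -> legal
(3,1): no bracket -> illegal
(3,5): flips 1 -> legal
(4,1): no bracket -> illegal
(4,2): flips 1 -> legal
(4,3): flips 2 -> legal
(4,4): flips 4 -> legal
(4,5): no bracket -> illegal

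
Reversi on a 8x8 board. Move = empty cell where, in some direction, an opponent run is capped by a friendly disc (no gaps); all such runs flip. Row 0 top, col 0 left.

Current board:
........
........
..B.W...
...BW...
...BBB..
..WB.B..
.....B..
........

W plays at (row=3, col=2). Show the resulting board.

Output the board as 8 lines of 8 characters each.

Answer: ........
........
..B.W...
..WWW...
...BBB..
..WB.B..
.....B..
........

Derivation:
Place W at (3,2); scan 8 dirs for brackets.
Dir NW: first cell '.' (not opp) -> no flip
Dir N: opp run (2,2), next='.' -> no flip
Dir NE: first cell '.' (not opp) -> no flip
Dir W: first cell '.' (not opp) -> no flip
Dir E: opp run (3,3) capped by W -> flip
Dir SW: first cell '.' (not opp) -> no flip
Dir S: first cell '.' (not opp) -> no flip
Dir SE: opp run (4,3), next='.' -> no flip
All flips: (3,3)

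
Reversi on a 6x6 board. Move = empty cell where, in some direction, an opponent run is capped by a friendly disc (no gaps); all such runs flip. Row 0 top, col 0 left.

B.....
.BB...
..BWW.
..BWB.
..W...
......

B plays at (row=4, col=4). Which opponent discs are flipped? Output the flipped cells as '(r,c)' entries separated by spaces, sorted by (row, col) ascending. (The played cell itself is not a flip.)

Dir NW: opp run (3,3) capped by B -> flip
Dir N: first cell 'B' (not opp) -> no flip
Dir NE: first cell '.' (not opp) -> no flip
Dir W: first cell '.' (not opp) -> no flip
Dir E: first cell '.' (not opp) -> no flip
Dir SW: first cell '.' (not opp) -> no flip
Dir S: first cell '.' (not opp) -> no flip
Dir SE: first cell '.' (not opp) -> no flip

Answer: (3,3)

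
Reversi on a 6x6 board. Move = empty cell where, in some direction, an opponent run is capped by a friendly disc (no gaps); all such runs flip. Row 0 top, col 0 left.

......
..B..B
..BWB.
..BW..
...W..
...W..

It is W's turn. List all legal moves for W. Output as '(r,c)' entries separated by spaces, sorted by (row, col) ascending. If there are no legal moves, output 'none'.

Answer: (0,1) (1,1) (2,1) (2,5) (3,1) (4,1)

Derivation:
(0,1): flips 1 -> legal
(0,2): no bracket -> illegal
(0,3): no bracket -> illegal
(0,4): no bracket -> illegal
(0,5): no bracket -> illegal
(1,1): flips 1 -> legal
(1,3): no bracket -> illegal
(1,4): no bracket -> illegal
(2,1): flips 2 -> legal
(2,5): flips 1 -> legal
(3,1): flips 1 -> legal
(3,4): no bracket -> illegal
(3,5): no bracket -> illegal
(4,1): flips 1 -> legal
(4,2): no bracket -> illegal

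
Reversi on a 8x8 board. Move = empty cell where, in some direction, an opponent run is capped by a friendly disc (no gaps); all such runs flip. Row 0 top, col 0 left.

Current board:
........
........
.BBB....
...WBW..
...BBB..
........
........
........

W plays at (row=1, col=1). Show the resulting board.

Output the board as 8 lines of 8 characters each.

Place W at (1,1); scan 8 dirs for brackets.
Dir NW: first cell '.' (not opp) -> no flip
Dir N: first cell '.' (not opp) -> no flip
Dir NE: first cell '.' (not opp) -> no flip
Dir W: first cell '.' (not opp) -> no flip
Dir E: first cell '.' (not opp) -> no flip
Dir SW: first cell '.' (not opp) -> no flip
Dir S: opp run (2,1), next='.' -> no flip
Dir SE: opp run (2,2) capped by W -> flip
All flips: (2,2)

Answer: ........
.W......
.BWB....
...WBW..
...BBB..
........
........
........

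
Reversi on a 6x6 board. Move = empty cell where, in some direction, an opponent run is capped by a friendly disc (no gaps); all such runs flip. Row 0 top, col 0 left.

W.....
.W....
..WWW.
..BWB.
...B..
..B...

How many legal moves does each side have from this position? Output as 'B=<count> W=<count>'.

-- B to move --
(0,1): no bracket -> illegal
(0,2): no bracket -> illegal
(1,0): no bracket -> illegal
(1,2): flips 2 -> legal
(1,3): flips 2 -> legal
(1,4): flips 2 -> legal
(1,5): no bracket -> illegal
(2,0): no bracket -> illegal
(2,1): no bracket -> illegal
(2,5): no bracket -> illegal
(3,1): no bracket -> illegal
(3,5): no bracket -> illegal
(4,2): no bracket -> illegal
(4,4): no bracket -> illegal
B mobility = 3
-- W to move --
(2,1): no bracket -> illegal
(2,5): no bracket -> illegal
(3,1): flips 1 -> legal
(3,5): flips 1 -> legal
(4,1): flips 1 -> legal
(4,2): flips 1 -> legal
(4,4): flips 1 -> legal
(4,5): flips 1 -> legal
(5,1): no bracket -> illegal
(5,3): flips 1 -> legal
(5,4): no bracket -> illegal
W mobility = 7

Answer: B=3 W=7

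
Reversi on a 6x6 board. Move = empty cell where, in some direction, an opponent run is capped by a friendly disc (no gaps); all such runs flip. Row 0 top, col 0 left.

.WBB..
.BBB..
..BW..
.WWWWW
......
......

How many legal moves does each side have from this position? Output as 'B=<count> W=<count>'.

-- B to move --
(0,0): flips 1 -> legal
(1,0): no bracket -> illegal
(1,4): no bracket -> illegal
(2,0): no bracket -> illegal
(2,1): no bracket -> illegal
(2,4): flips 1 -> legal
(2,5): no bracket -> illegal
(3,0): no bracket -> illegal
(4,0): flips 1 -> legal
(4,1): no bracket -> illegal
(4,2): flips 1 -> legal
(4,3): flips 2 -> legal
(4,4): flips 1 -> legal
(4,5): flips 2 -> legal
B mobility = 7
-- W to move --
(0,0): flips 2 -> legal
(0,4): flips 4 -> legal
(1,0): no bracket -> illegal
(1,4): no bracket -> illegal
(2,0): no bracket -> illegal
(2,1): flips 2 -> legal
(2,4): no bracket -> illegal
W mobility = 3

Answer: B=7 W=3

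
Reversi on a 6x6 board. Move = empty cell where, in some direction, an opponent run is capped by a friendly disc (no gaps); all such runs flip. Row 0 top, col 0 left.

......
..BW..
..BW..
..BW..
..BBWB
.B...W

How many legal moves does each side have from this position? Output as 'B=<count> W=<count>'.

-- B to move --
(0,2): no bracket -> illegal
(0,3): flips 3 -> legal
(0,4): flips 1 -> legal
(1,4): flips 2 -> legal
(2,4): flips 2 -> legal
(3,4): flips 2 -> legal
(3,5): no bracket -> illegal
(5,3): no bracket -> illegal
(5,4): no bracket -> illegal
B mobility = 5
-- W to move --
(0,1): flips 1 -> legal
(0,2): no bracket -> illegal
(0,3): no bracket -> illegal
(1,1): flips 2 -> legal
(2,1): flips 1 -> legal
(3,1): flips 2 -> legal
(3,4): no bracket -> illegal
(3,5): flips 1 -> legal
(4,0): no bracket -> illegal
(4,1): flips 3 -> legal
(5,0): no bracket -> illegal
(5,2): no bracket -> illegal
(5,3): flips 1 -> legal
(5,4): no bracket -> illegal
W mobility = 7

Answer: B=5 W=7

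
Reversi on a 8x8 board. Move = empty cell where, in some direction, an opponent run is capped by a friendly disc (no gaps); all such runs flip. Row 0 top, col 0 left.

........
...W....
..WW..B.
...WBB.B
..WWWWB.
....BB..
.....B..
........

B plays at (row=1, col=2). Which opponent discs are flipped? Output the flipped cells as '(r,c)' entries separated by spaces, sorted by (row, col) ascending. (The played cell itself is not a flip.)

Answer: (2,3)

Derivation:
Dir NW: first cell '.' (not opp) -> no flip
Dir N: first cell '.' (not opp) -> no flip
Dir NE: first cell '.' (not opp) -> no flip
Dir W: first cell '.' (not opp) -> no flip
Dir E: opp run (1,3), next='.' -> no flip
Dir SW: first cell '.' (not opp) -> no flip
Dir S: opp run (2,2), next='.' -> no flip
Dir SE: opp run (2,3) capped by B -> flip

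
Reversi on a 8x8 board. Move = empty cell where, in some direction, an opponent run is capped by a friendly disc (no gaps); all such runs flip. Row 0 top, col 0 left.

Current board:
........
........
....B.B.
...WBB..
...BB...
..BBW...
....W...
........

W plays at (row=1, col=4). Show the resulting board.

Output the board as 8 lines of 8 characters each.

Place W at (1,4); scan 8 dirs for brackets.
Dir NW: first cell '.' (not opp) -> no flip
Dir N: first cell '.' (not opp) -> no flip
Dir NE: first cell '.' (not opp) -> no flip
Dir W: first cell '.' (not opp) -> no flip
Dir E: first cell '.' (not opp) -> no flip
Dir SW: first cell '.' (not opp) -> no flip
Dir S: opp run (2,4) (3,4) (4,4) capped by W -> flip
Dir SE: first cell '.' (not opp) -> no flip
All flips: (2,4) (3,4) (4,4)

Answer: ........
....W...
....W.B.
...WWB..
...BW...
..BBW...
....W...
........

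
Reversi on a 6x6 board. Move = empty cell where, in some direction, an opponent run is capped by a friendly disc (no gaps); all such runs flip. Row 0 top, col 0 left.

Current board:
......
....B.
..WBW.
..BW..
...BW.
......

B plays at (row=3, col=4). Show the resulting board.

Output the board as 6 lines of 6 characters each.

Answer: ......
....B.
..WBB.
..BBB.
...BW.
......

Derivation:
Place B at (3,4); scan 8 dirs for brackets.
Dir NW: first cell 'B' (not opp) -> no flip
Dir N: opp run (2,4) capped by B -> flip
Dir NE: first cell '.' (not opp) -> no flip
Dir W: opp run (3,3) capped by B -> flip
Dir E: first cell '.' (not opp) -> no flip
Dir SW: first cell 'B' (not opp) -> no flip
Dir S: opp run (4,4), next='.' -> no flip
Dir SE: first cell '.' (not opp) -> no flip
All flips: (2,4) (3,3)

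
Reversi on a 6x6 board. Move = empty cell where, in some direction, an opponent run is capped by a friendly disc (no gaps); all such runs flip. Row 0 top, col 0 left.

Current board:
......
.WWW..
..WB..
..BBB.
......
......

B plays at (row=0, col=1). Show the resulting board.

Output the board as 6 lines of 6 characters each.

Answer: .B....
.WBW..
..WB..
..BBB.
......
......

Derivation:
Place B at (0,1); scan 8 dirs for brackets.
Dir NW: edge -> no flip
Dir N: edge -> no flip
Dir NE: edge -> no flip
Dir W: first cell '.' (not opp) -> no flip
Dir E: first cell '.' (not opp) -> no flip
Dir SW: first cell '.' (not opp) -> no flip
Dir S: opp run (1,1), next='.' -> no flip
Dir SE: opp run (1,2) capped by B -> flip
All flips: (1,2)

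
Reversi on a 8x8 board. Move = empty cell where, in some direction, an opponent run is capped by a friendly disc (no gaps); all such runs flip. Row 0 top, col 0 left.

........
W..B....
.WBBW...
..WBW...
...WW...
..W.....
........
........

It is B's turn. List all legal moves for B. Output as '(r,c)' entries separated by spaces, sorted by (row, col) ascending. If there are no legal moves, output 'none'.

(0,0): no bracket -> illegal
(0,1): no bracket -> illegal
(1,1): no bracket -> illegal
(1,2): no bracket -> illegal
(1,4): no bracket -> illegal
(1,5): flips 1 -> legal
(2,0): flips 1 -> legal
(2,5): flips 1 -> legal
(3,0): no bracket -> illegal
(3,1): flips 1 -> legal
(3,5): flips 2 -> legal
(4,1): flips 1 -> legal
(4,2): flips 1 -> legal
(4,5): flips 1 -> legal
(5,1): no bracket -> illegal
(5,3): flips 1 -> legal
(5,4): no bracket -> illegal
(5,5): flips 1 -> legal
(6,1): no bracket -> illegal
(6,2): no bracket -> illegal
(6,3): no bracket -> illegal

Answer: (1,5) (2,0) (2,5) (3,1) (3,5) (4,1) (4,2) (4,5) (5,3) (5,5)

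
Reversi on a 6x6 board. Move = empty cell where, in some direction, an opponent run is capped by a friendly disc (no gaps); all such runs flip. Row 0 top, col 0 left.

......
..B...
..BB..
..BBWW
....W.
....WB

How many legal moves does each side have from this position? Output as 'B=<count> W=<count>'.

-- B to move --
(2,4): no bracket -> illegal
(2,5): no bracket -> illegal
(4,3): no bracket -> illegal
(4,5): flips 1 -> legal
(5,3): flips 1 -> legal
B mobility = 2
-- W to move --
(0,1): flips 2 -> legal
(0,2): no bracket -> illegal
(0,3): no bracket -> illegal
(1,1): flips 2 -> legal
(1,3): no bracket -> illegal
(1,4): no bracket -> illegal
(2,1): no bracket -> illegal
(2,4): no bracket -> illegal
(3,1): flips 2 -> legal
(4,1): no bracket -> illegal
(4,2): no bracket -> illegal
(4,3): no bracket -> illegal
(4,5): no bracket -> illegal
W mobility = 3

Answer: B=2 W=3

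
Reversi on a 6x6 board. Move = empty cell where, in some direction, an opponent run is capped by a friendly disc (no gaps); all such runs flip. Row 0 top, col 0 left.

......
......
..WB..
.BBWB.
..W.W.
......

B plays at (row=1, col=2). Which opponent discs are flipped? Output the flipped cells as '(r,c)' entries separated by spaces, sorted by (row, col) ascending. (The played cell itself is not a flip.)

Dir NW: first cell '.' (not opp) -> no flip
Dir N: first cell '.' (not opp) -> no flip
Dir NE: first cell '.' (not opp) -> no flip
Dir W: first cell '.' (not opp) -> no flip
Dir E: first cell '.' (not opp) -> no flip
Dir SW: first cell '.' (not opp) -> no flip
Dir S: opp run (2,2) capped by B -> flip
Dir SE: first cell 'B' (not opp) -> no flip

Answer: (2,2)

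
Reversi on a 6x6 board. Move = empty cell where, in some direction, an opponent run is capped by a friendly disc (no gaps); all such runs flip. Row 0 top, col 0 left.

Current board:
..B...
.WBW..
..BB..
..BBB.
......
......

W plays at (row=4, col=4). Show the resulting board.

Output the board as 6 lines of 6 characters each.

Place W at (4,4); scan 8 dirs for brackets.
Dir NW: opp run (3,3) (2,2) capped by W -> flip
Dir N: opp run (3,4), next='.' -> no flip
Dir NE: first cell '.' (not opp) -> no flip
Dir W: first cell '.' (not opp) -> no flip
Dir E: first cell '.' (not opp) -> no flip
Dir SW: first cell '.' (not opp) -> no flip
Dir S: first cell '.' (not opp) -> no flip
Dir SE: first cell '.' (not opp) -> no flip
All flips: (2,2) (3,3)

Answer: ..B...
.WBW..
..WB..
..BWB.
....W.
......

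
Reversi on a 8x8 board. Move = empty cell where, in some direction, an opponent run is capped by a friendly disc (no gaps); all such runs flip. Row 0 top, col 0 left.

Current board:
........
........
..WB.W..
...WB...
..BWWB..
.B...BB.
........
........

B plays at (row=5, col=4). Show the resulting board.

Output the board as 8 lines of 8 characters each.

Answer: ........
........
..WB.W..
...WB...
..BWBB..
.B..BBB.
........
........

Derivation:
Place B at (5,4); scan 8 dirs for brackets.
Dir NW: opp run (4,3), next='.' -> no flip
Dir N: opp run (4,4) capped by B -> flip
Dir NE: first cell 'B' (not opp) -> no flip
Dir W: first cell '.' (not opp) -> no flip
Dir E: first cell 'B' (not opp) -> no flip
Dir SW: first cell '.' (not opp) -> no flip
Dir S: first cell '.' (not opp) -> no flip
Dir SE: first cell '.' (not opp) -> no flip
All flips: (4,4)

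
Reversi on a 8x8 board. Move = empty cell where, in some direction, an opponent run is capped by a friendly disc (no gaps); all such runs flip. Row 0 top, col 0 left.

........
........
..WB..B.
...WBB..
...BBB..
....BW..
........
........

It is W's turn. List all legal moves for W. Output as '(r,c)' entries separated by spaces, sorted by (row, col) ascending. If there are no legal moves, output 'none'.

(1,2): no bracket -> illegal
(1,3): flips 1 -> legal
(1,4): no bracket -> illegal
(1,5): no bracket -> illegal
(1,6): no bracket -> illegal
(1,7): no bracket -> illegal
(2,4): flips 1 -> legal
(2,5): flips 2 -> legal
(2,7): no bracket -> illegal
(3,2): no bracket -> illegal
(3,6): flips 2 -> legal
(3,7): no bracket -> illegal
(4,2): no bracket -> illegal
(4,6): no bracket -> illegal
(5,2): no bracket -> illegal
(5,3): flips 2 -> legal
(5,6): no bracket -> illegal
(6,3): no bracket -> illegal
(6,4): no bracket -> illegal
(6,5): no bracket -> illegal

Answer: (1,3) (2,4) (2,5) (3,6) (5,3)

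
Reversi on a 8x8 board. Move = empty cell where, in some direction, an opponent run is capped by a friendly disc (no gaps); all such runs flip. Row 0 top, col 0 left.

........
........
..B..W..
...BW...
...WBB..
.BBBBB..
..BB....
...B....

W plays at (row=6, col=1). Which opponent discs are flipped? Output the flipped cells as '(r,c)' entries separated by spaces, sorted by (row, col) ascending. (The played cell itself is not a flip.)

Dir NW: first cell '.' (not opp) -> no flip
Dir N: opp run (5,1), next='.' -> no flip
Dir NE: opp run (5,2) capped by W -> flip
Dir W: first cell '.' (not opp) -> no flip
Dir E: opp run (6,2) (6,3), next='.' -> no flip
Dir SW: first cell '.' (not opp) -> no flip
Dir S: first cell '.' (not opp) -> no flip
Dir SE: first cell '.' (not opp) -> no flip

Answer: (5,2)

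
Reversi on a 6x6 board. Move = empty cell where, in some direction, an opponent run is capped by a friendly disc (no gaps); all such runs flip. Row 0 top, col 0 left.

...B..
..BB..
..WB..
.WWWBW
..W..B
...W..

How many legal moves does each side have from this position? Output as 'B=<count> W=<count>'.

-- B to move --
(1,1): no bracket -> illegal
(2,0): no bracket -> illegal
(2,1): flips 1 -> legal
(2,4): no bracket -> illegal
(2,5): flips 1 -> legal
(3,0): flips 3 -> legal
(4,0): flips 2 -> legal
(4,1): flips 1 -> legal
(4,3): flips 1 -> legal
(4,4): no bracket -> illegal
(5,1): no bracket -> illegal
(5,2): flips 3 -> legal
(5,4): no bracket -> illegal
B mobility = 7
-- W to move --
(0,1): no bracket -> illegal
(0,2): flips 1 -> legal
(0,4): flips 1 -> legal
(1,1): no bracket -> illegal
(1,4): flips 1 -> legal
(2,1): no bracket -> illegal
(2,4): flips 1 -> legal
(2,5): no bracket -> illegal
(4,3): no bracket -> illegal
(4,4): no bracket -> illegal
(5,4): no bracket -> illegal
(5,5): flips 1 -> legal
W mobility = 5

Answer: B=7 W=5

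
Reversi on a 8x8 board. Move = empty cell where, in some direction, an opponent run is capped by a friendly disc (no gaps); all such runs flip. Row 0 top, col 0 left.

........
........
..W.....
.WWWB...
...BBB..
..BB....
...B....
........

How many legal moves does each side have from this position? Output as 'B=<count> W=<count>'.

Answer: B=4 W=4

Derivation:
-- B to move --
(1,1): flips 2 -> legal
(1,2): no bracket -> illegal
(1,3): no bracket -> illegal
(2,0): no bracket -> illegal
(2,1): flips 1 -> legal
(2,3): flips 1 -> legal
(2,4): no bracket -> illegal
(3,0): flips 3 -> legal
(4,0): no bracket -> illegal
(4,1): no bracket -> illegal
(4,2): no bracket -> illegal
B mobility = 4
-- W to move --
(2,3): no bracket -> illegal
(2,4): no bracket -> illegal
(2,5): no bracket -> illegal
(3,5): flips 1 -> legal
(3,6): no bracket -> illegal
(4,1): no bracket -> illegal
(4,2): no bracket -> illegal
(4,6): no bracket -> illegal
(5,1): no bracket -> illegal
(5,4): flips 1 -> legal
(5,5): flips 1 -> legal
(5,6): no bracket -> illegal
(6,1): no bracket -> illegal
(6,2): no bracket -> illegal
(6,4): no bracket -> illegal
(7,2): no bracket -> illegal
(7,3): flips 3 -> legal
(7,4): no bracket -> illegal
W mobility = 4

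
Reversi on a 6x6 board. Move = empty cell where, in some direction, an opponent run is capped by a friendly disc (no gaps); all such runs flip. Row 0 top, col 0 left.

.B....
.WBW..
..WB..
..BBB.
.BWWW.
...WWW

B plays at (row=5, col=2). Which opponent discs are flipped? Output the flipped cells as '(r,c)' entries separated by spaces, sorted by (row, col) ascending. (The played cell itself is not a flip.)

Answer: (4,2) (4,3)

Derivation:
Dir NW: first cell 'B' (not opp) -> no flip
Dir N: opp run (4,2) capped by B -> flip
Dir NE: opp run (4,3) capped by B -> flip
Dir W: first cell '.' (not opp) -> no flip
Dir E: opp run (5,3) (5,4) (5,5), next=edge -> no flip
Dir SW: edge -> no flip
Dir S: edge -> no flip
Dir SE: edge -> no flip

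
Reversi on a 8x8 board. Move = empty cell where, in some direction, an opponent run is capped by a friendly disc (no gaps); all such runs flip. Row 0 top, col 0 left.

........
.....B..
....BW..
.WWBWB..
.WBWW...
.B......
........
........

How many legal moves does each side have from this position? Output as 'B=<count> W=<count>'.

Answer: B=10 W=10

Derivation:
-- B to move --
(1,4): no bracket -> illegal
(1,6): no bracket -> illegal
(2,0): flips 1 -> legal
(2,1): flips 2 -> legal
(2,2): flips 1 -> legal
(2,3): no bracket -> illegal
(2,6): flips 1 -> legal
(3,0): flips 2 -> legal
(3,6): no bracket -> illegal
(4,0): flips 1 -> legal
(4,5): flips 2 -> legal
(5,0): no bracket -> illegal
(5,2): no bracket -> illegal
(5,3): flips 2 -> legal
(5,4): flips 2 -> legal
(5,5): flips 1 -> legal
B mobility = 10
-- W to move --
(0,4): no bracket -> illegal
(0,5): flips 1 -> legal
(0,6): no bracket -> illegal
(1,3): no bracket -> illegal
(1,4): flips 1 -> legal
(1,6): no bracket -> illegal
(2,2): flips 1 -> legal
(2,3): flips 2 -> legal
(2,6): flips 1 -> legal
(3,6): flips 1 -> legal
(4,0): no bracket -> illegal
(4,5): flips 1 -> legal
(4,6): no bracket -> illegal
(5,0): no bracket -> illegal
(5,2): flips 1 -> legal
(5,3): flips 1 -> legal
(6,0): no bracket -> illegal
(6,1): flips 1 -> legal
(6,2): no bracket -> illegal
W mobility = 10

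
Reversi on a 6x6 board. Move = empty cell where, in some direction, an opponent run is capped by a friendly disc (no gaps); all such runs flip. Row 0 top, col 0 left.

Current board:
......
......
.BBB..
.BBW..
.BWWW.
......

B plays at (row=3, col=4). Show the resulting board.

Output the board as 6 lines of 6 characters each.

Place B at (3,4); scan 8 dirs for brackets.
Dir NW: first cell 'B' (not opp) -> no flip
Dir N: first cell '.' (not opp) -> no flip
Dir NE: first cell '.' (not opp) -> no flip
Dir W: opp run (3,3) capped by B -> flip
Dir E: first cell '.' (not opp) -> no flip
Dir SW: opp run (4,3), next='.' -> no flip
Dir S: opp run (4,4), next='.' -> no flip
Dir SE: first cell '.' (not opp) -> no flip
All flips: (3,3)

Answer: ......
......
.BBB..
.BBBB.
.BWWW.
......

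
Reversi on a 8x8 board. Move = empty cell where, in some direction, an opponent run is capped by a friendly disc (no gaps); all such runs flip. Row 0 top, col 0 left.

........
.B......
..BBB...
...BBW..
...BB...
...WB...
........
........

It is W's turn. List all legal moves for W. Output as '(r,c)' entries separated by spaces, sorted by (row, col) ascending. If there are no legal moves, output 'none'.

Answer: (1,3) (3,2) (5,5)

Derivation:
(0,0): no bracket -> illegal
(0,1): no bracket -> illegal
(0,2): no bracket -> illegal
(1,0): no bracket -> illegal
(1,2): no bracket -> illegal
(1,3): flips 4 -> legal
(1,4): no bracket -> illegal
(1,5): no bracket -> illegal
(2,0): no bracket -> illegal
(2,1): no bracket -> illegal
(2,5): no bracket -> illegal
(3,1): no bracket -> illegal
(3,2): flips 2 -> legal
(4,2): no bracket -> illegal
(4,5): no bracket -> illegal
(5,2): no bracket -> illegal
(5,5): flips 1 -> legal
(6,3): no bracket -> illegal
(6,4): no bracket -> illegal
(6,5): no bracket -> illegal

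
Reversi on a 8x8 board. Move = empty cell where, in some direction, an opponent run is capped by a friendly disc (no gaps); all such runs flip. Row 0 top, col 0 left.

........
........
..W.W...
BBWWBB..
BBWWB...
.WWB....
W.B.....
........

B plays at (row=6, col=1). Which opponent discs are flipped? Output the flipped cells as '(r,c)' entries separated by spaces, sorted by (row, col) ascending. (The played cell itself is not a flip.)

Dir NW: first cell '.' (not opp) -> no flip
Dir N: opp run (5,1) capped by B -> flip
Dir NE: opp run (5,2) (4,3) capped by B -> flip
Dir W: opp run (6,0), next=edge -> no flip
Dir E: first cell 'B' (not opp) -> no flip
Dir SW: first cell '.' (not opp) -> no flip
Dir S: first cell '.' (not opp) -> no flip
Dir SE: first cell '.' (not opp) -> no flip

Answer: (4,3) (5,1) (5,2)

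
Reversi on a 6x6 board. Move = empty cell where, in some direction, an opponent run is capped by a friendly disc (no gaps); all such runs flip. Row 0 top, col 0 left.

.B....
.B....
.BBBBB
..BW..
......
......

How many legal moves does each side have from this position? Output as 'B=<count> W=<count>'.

-- B to move --
(3,4): flips 1 -> legal
(4,2): flips 1 -> legal
(4,3): flips 1 -> legal
(4,4): flips 1 -> legal
B mobility = 4
-- W to move --
(0,0): flips 2 -> legal
(0,2): no bracket -> illegal
(1,0): no bracket -> illegal
(1,2): no bracket -> illegal
(1,3): flips 1 -> legal
(1,4): no bracket -> illegal
(1,5): flips 1 -> legal
(2,0): no bracket -> illegal
(3,0): no bracket -> illegal
(3,1): flips 1 -> legal
(3,4): no bracket -> illegal
(3,5): no bracket -> illegal
(4,1): no bracket -> illegal
(4,2): no bracket -> illegal
(4,3): no bracket -> illegal
W mobility = 4

Answer: B=4 W=4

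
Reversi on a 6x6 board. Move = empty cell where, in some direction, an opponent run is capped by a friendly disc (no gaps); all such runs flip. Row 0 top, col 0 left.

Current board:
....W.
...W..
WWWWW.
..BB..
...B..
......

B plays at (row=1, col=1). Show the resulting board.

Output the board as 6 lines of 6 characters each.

Answer: ....W.
.B.W..
WWBWW.
..BB..
...B..
......

Derivation:
Place B at (1,1); scan 8 dirs for brackets.
Dir NW: first cell '.' (not opp) -> no flip
Dir N: first cell '.' (not opp) -> no flip
Dir NE: first cell '.' (not opp) -> no flip
Dir W: first cell '.' (not opp) -> no flip
Dir E: first cell '.' (not opp) -> no flip
Dir SW: opp run (2,0), next=edge -> no flip
Dir S: opp run (2,1), next='.' -> no flip
Dir SE: opp run (2,2) capped by B -> flip
All flips: (2,2)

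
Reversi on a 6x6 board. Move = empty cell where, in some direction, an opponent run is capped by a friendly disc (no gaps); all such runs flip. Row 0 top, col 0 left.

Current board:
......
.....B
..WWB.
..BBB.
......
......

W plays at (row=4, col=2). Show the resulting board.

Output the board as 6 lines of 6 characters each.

Place W at (4,2); scan 8 dirs for brackets.
Dir NW: first cell '.' (not opp) -> no flip
Dir N: opp run (3,2) capped by W -> flip
Dir NE: opp run (3,3) (2,4) (1,5), next=edge -> no flip
Dir W: first cell '.' (not opp) -> no flip
Dir E: first cell '.' (not opp) -> no flip
Dir SW: first cell '.' (not opp) -> no flip
Dir S: first cell '.' (not opp) -> no flip
Dir SE: first cell '.' (not opp) -> no flip
All flips: (3,2)

Answer: ......
.....B
..WWB.
..WBB.
..W...
......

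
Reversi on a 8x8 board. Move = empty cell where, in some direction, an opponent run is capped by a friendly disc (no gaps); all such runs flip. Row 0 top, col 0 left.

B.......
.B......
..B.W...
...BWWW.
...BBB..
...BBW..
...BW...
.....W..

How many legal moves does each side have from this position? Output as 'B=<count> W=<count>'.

Answer: B=11 W=6

Derivation:
-- B to move --
(1,3): no bracket -> illegal
(1,4): flips 2 -> legal
(1,5): flips 1 -> legal
(2,3): flips 1 -> legal
(2,5): flips 2 -> legal
(2,6): flips 1 -> legal
(2,7): flips 1 -> legal
(3,7): flips 3 -> legal
(4,6): no bracket -> illegal
(4,7): no bracket -> illegal
(5,6): flips 1 -> legal
(6,5): flips 2 -> legal
(6,6): flips 1 -> legal
(7,3): no bracket -> illegal
(7,4): flips 1 -> legal
(7,6): no bracket -> illegal
B mobility = 11
-- W to move --
(0,1): no bracket -> illegal
(0,2): no bracket -> illegal
(1,0): no bracket -> illegal
(1,2): no bracket -> illegal
(1,3): no bracket -> illegal
(2,0): no bracket -> illegal
(2,1): no bracket -> illegal
(2,3): no bracket -> illegal
(3,1): no bracket -> illegal
(3,2): flips 1 -> legal
(4,2): flips 2 -> legal
(4,6): no bracket -> illegal
(5,2): flips 3 -> legal
(5,6): flips 1 -> legal
(6,2): flips 3 -> legal
(6,5): no bracket -> illegal
(7,2): flips 3 -> legal
(7,3): no bracket -> illegal
(7,4): no bracket -> illegal
W mobility = 6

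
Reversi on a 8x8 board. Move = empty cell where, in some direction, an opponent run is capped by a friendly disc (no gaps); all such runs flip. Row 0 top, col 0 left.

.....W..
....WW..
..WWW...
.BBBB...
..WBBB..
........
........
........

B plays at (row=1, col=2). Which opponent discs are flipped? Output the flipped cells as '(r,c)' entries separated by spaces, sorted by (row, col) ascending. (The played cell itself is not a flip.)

Dir NW: first cell '.' (not opp) -> no flip
Dir N: first cell '.' (not opp) -> no flip
Dir NE: first cell '.' (not opp) -> no flip
Dir W: first cell '.' (not opp) -> no flip
Dir E: first cell '.' (not opp) -> no flip
Dir SW: first cell '.' (not opp) -> no flip
Dir S: opp run (2,2) capped by B -> flip
Dir SE: opp run (2,3) capped by B -> flip

Answer: (2,2) (2,3)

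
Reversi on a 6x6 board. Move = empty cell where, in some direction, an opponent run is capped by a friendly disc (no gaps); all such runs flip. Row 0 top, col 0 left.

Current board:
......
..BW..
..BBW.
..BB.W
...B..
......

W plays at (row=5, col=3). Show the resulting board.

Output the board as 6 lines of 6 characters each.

Place W at (5,3); scan 8 dirs for brackets.
Dir NW: first cell '.' (not opp) -> no flip
Dir N: opp run (4,3) (3,3) (2,3) capped by W -> flip
Dir NE: first cell '.' (not opp) -> no flip
Dir W: first cell '.' (not opp) -> no flip
Dir E: first cell '.' (not opp) -> no flip
Dir SW: edge -> no flip
Dir S: edge -> no flip
Dir SE: edge -> no flip
All flips: (2,3) (3,3) (4,3)

Answer: ......
..BW..
..BWW.
..BW.W
...W..
...W..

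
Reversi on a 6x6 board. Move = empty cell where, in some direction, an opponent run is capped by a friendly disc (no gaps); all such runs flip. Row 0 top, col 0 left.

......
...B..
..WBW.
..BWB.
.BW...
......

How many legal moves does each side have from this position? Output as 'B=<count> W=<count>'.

Answer: B=8 W=7

Derivation:
-- B to move --
(1,1): no bracket -> illegal
(1,2): flips 1 -> legal
(1,4): flips 1 -> legal
(1,5): no bracket -> illegal
(2,1): flips 1 -> legal
(2,5): flips 1 -> legal
(3,1): flips 1 -> legal
(3,5): flips 1 -> legal
(4,3): flips 2 -> legal
(4,4): no bracket -> illegal
(5,1): no bracket -> illegal
(5,2): flips 1 -> legal
(5,3): no bracket -> illegal
B mobility = 8
-- W to move --
(0,2): flips 1 -> legal
(0,3): flips 2 -> legal
(0,4): flips 1 -> legal
(1,2): no bracket -> illegal
(1,4): no bracket -> illegal
(2,1): no bracket -> illegal
(2,5): no bracket -> illegal
(3,0): no bracket -> illegal
(3,1): flips 1 -> legal
(3,5): flips 1 -> legal
(4,0): flips 1 -> legal
(4,3): no bracket -> illegal
(4,4): flips 1 -> legal
(4,5): no bracket -> illegal
(5,0): no bracket -> illegal
(5,1): no bracket -> illegal
(5,2): no bracket -> illegal
W mobility = 7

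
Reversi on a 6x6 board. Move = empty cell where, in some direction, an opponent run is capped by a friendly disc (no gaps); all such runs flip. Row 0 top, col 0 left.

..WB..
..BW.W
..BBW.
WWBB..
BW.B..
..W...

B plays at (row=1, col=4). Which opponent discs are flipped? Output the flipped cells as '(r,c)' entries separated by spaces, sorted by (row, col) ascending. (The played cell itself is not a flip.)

Dir NW: first cell 'B' (not opp) -> no flip
Dir N: first cell '.' (not opp) -> no flip
Dir NE: first cell '.' (not opp) -> no flip
Dir W: opp run (1,3) capped by B -> flip
Dir E: opp run (1,5), next=edge -> no flip
Dir SW: first cell 'B' (not opp) -> no flip
Dir S: opp run (2,4), next='.' -> no flip
Dir SE: first cell '.' (not opp) -> no flip

Answer: (1,3)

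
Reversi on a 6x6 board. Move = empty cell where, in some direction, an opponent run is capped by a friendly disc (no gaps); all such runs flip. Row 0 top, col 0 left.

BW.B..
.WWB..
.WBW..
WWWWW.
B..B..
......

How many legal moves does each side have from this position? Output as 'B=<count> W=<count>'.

Answer: B=7 W=6

Derivation:
-- B to move --
(0,2): flips 2 -> legal
(1,0): flips 4 -> legal
(1,4): no bracket -> illegal
(2,0): flips 2 -> legal
(2,4): flips 1 -> legal
(2,5): flips 1 -> legal
(3,5): no bracket -> illegal
(4,1): no bracket -> illegal
(4,2): flips 1 -> legal
(4,4): flips 1 -> legal
(4,5): no bracket -> illegal
B mobility = 7
-- W to move --
(0,2): no bracket -> illegal
(0,4): flips 2 -> legal
(1,0): no bracket -> illegal
(1,4): flips 1 -> legal
(2,4): no bracket -> illegal
(4,1): no bracket -> illegal
(4,2): no bracket -> illegal
(4,4): no bracket -> illegal
(5,0): flips 1 -> legal
(5,1): no bracket -> illegal
(5,2): flips 1 -> legal
(5,3): flips 1 -> legal
(5,4): flips 1 -> legal
W mobility = 6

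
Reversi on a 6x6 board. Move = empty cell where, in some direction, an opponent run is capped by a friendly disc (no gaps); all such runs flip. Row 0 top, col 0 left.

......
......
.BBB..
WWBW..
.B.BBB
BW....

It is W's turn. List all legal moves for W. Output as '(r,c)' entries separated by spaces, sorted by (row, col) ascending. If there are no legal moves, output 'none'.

(1,0): no bracket -> illegal
(1,1): flips 2 -> legal
(1,2): flips 1 -> legal
(1,3): flips 2 -> legal
(1,4): no bracket -> illegal
(2,0): no bracket -> illegal
(2,4): no bracket -> illegal
(3,4): no bracket -> illegal
(3,5): no bracket -> illegal
(4,0): no bracket -> illegal
(4,2): no bracket -> illegal
(5,2): flips 1 -> legal
(5,3): flips 1 -> legal
(5,4): no bracket -> illegal
(5,5): flips 1 -> legal

Answer: (1,1) (1,2) (1,3) (5,2) (5,3) (5,5)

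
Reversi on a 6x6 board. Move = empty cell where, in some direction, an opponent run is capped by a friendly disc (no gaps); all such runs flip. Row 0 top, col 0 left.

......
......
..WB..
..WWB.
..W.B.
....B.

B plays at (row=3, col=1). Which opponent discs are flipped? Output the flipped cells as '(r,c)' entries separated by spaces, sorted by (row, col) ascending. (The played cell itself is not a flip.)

Dir NW: first cell '.' (not opp) -> no flip
Dir N: first cell '.' (not opp) -> no flip
Dir NE: opp run (2,2), next='.' -> no flip
Dir W: first cell '.' (not opp) -> no flip
Dir E: opp run (3,2) (3,3) capped by B -> flip
Dir SW: first cell '.' (not opp) -> no flip
Dir S: first cell '.' (not opp) -> no flip
Dir SE: opp run (4,2), next='.' -> no flip

Answer: (3,2) (3,3)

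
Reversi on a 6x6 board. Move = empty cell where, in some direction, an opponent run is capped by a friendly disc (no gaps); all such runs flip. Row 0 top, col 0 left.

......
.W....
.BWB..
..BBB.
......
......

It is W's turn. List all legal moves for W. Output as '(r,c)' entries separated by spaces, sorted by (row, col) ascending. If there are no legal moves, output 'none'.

(1,0): no bracket -> illegal
(1,2): no bracket -> illegal
(1,3): no bracket -> illegal
(1,4): no bracket -> illegal
(2,0): flips 1 -> legal
(2,4): flips 1 -> legal
(2,5): no bracket -> illegal
(3,0): no bracket -> illegal
(3,1): flips 1 -> legal
(3,5): no bracket -> illegal
(4,1): no bracket -> illegal
(4,2): flips 1 -> legal
(4,3): no bracket -> illegal
(4,4): flips 1 -> legal
(4,5): no bracket -> illegal

Answer: (2,0) (2,4) (3,1) (4,2) (4,4)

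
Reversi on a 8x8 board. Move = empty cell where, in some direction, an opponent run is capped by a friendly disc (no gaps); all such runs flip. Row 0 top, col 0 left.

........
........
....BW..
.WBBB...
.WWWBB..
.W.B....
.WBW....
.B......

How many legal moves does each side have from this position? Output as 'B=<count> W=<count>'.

Answer: B=12 W=8

Derivation:
-- B to move --
(1,4): no bracket -> illegal
(1,5): no bracket -> illegal
(1,6): flips 1 -> legal
(2,0): flips 2 -> legal
(2,1): flips 4 -> legal
(2,2): no bracket -> illegal
(2,6): flips 1 -> legal
(3,0): flips 1 -> legal
(3,5): no bracket -> illegal
(3,6): no bracket -> illegal
(4,0): flips 4 -> legal
(5,0): flips 1 -> legal
(5,2): flips 2 -> legal
(5,4): flips 1 -> legal
(6,0): flips 3 -> legal
(6,4): flips 1 -> legal
(7,0): no bracket -> illegal
(7,2): no bracket -> illegal
(7,3): flips 1 -> legal
(7,4): no bracket -> illegal
B mobility = 12
-- W to move --
(1,3): no bracket -> illegal
(1,4): no bracket -> illegal
(1,5): flips 2 -> legal
(2,1): flips 1 -> legal
(2,2): flips 1 -> legal
(2,3): flips 3 -> legal
(3,5): flips 3 -> legal
(3,6): no bracket -> illegal
(4,6): flips 2 -> legal
(5,2): no bracket -> illegal
(5,4): no bracket -> illegal
(5,5): no bracket -> illegal
(5,6): no bracket -> illegal
(6,0): no bracket -> illegal
(6,4): flips 1 -> legal
(7,0): no bracket -> illegal
(7,2): no bracket -> illegal
(7,3): flips 1 -> legal
W mobility = 8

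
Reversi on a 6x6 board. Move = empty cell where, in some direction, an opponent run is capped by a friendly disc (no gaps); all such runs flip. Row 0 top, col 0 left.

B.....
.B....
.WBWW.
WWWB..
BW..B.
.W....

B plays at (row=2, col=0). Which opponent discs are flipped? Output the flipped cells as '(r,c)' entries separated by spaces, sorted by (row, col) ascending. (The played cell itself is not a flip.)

Dir NW: edge -> no flip
Dir N: first cell '.' (not opp) -> no flip
Dir NE: first cell 'B' (not opp) -> no flip
Dir W: edge -> no flip
Dir E: opp run (2,1) capped by B -> flip
Dir SW: edge -> no flip
Dir S: opp run (3,0) capped by B -> flip
Dir SE: opp run (3,1), next='.' -> no flip

Answer: (2,1) (3,0)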